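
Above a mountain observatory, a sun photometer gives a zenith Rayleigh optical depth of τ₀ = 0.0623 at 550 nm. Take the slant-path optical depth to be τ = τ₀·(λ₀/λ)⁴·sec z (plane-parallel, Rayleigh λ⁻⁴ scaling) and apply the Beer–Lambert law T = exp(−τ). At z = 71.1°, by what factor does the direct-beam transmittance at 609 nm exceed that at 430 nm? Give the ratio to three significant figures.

Airmass: sec 71.1° = 3.0872.
τ(609 nm) = 0.0623 × (550/609)⁴ × 3.0872 = 0.0623 × 0.6652 × 3.0872 = 0.1279.
τ(430 nm) = 0.0623 × (550/430)⁴ × 3.0872 = 0.0623 × 2.6766 × 3.0872 = 0.5148.
T(609)/T(430) = exp(τ_B − τ_A) = exp(0.3868) = 1.4723.

1.47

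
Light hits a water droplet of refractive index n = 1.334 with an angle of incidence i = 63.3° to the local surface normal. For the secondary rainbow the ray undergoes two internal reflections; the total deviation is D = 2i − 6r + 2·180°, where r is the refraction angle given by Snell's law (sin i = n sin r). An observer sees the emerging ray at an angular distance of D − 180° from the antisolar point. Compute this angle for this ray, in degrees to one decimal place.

sin r = sin 63.3° / 1.334 = 0.8934/1.334 = 0.6697; r = 42.04°.
D = 2·63.3° − 6·42.04° + 2·180° = 126.60° − 252.26° + 360° = 234.34°.
Angle from antisolar point = D − 180° = 54.34°.

54.3°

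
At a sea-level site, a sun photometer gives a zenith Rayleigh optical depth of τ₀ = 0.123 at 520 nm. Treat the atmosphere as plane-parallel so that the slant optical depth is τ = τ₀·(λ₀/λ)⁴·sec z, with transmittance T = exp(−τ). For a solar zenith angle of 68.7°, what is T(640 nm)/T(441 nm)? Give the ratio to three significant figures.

Airmass: sec 68.7° = 2.7529.
τ(640 nm) = 0.123 × (520/640)⁴ × 2.7529 = 0.123 × 0.4358 × 2.7529 = 0.1476.
τ(441 nm) = 0.123 × (520/441)⁴ × 2.7529 = 0.123 × 1.9331 × 2.7529 = 0.6546.
T(640)/T(441) = exp(τ_B − τ_A) = exp(0.5070) = 1.6603.

1.66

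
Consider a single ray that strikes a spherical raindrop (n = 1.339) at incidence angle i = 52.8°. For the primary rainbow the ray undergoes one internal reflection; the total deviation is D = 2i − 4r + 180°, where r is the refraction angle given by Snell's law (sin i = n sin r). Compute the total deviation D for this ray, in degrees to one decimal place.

sin r = sin 52.8° / 1.339 = 0.7965/1.339 = 0.5949; r = 36.50°.
D = 2·52.8° − 4·36.50° + 180° = 105.60° − 146.01° + 180° = 139.59°.

139.6°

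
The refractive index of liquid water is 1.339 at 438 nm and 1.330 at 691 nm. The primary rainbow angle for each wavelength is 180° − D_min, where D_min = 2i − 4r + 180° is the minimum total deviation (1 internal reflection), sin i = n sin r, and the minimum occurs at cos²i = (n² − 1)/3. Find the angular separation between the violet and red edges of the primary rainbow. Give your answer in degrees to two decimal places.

At 438 nm (n = 1.339): cos²i = 0.26431 → i = 59.062°, r = 39.834°, D_min = 138.786°, rainbow angle = 41.214°.
At 691 nm (n = 1.330): cos²i = 0.25630 → i = 59.585°, r = 40.422°, D_min = 137.484°, rainbow angle = 42.516°.
Angular width = |41.214° − 42.516°| = 1.303°.

1.30°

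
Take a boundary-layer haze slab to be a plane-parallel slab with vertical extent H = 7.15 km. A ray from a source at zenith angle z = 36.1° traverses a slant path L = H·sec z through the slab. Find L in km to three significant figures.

sec z = 1/cos 36.1° = 1.2376.
L = 7.15 × 1.2376 = 8.849 km.

8.85 km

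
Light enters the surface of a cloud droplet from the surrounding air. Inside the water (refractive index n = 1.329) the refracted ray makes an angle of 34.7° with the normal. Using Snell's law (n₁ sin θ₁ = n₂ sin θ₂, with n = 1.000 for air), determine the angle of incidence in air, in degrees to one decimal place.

49.2°

Snell: sin θ_i = n · sin θ_r = 1.329 × sin 34.7° = 1.329 × 0.5693 = 0.7566.
θ_i = arcsin(0.7566) = 49.16°.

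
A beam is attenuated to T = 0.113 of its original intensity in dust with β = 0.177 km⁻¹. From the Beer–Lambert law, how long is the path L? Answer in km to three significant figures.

Beer–Lambert: T = exp(−βL) ⇒ L = −ln(T)/β = −ln(0.113)/0.177 = 2.1804/0.177 = 12.32 km.

12.3 km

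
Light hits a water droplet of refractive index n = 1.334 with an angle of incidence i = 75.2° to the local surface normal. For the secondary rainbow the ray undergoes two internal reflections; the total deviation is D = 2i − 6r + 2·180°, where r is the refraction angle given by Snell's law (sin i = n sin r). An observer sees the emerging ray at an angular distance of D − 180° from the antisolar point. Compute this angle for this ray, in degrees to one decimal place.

51.7°

sin r = sin 75.2° / 1.334 = 0.9668/1.334 = 0.7248; r = 46.45°.
D = 2·75.2° − 6·46.45° + 2·180° = 150.40° − 278.69° + 360° = 231.71°.
Angle from antisolar point = D − 180° = 51.71°.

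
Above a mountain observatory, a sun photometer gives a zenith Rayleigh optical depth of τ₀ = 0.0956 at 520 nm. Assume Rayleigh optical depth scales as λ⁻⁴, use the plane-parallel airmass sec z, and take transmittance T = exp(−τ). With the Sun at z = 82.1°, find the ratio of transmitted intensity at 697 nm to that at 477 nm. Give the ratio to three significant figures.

Airmass: sec 82.1° = 7.2757.
τ(697 nm) = 0.0956 × (520/697)⁴ × 7.2757 = 0.0956 × 0.3098 × 7.2757 = 0.2155.
τ(477 nm) = 0.0956 × (520/477)⁴ × 7.2757 = 0.0956 × 1.4123 × 7.2757 = 0.9824.
T(697)/T(477) = exp(τ_B − τ_A) = exp(0.7669) = 2.1530.

2.15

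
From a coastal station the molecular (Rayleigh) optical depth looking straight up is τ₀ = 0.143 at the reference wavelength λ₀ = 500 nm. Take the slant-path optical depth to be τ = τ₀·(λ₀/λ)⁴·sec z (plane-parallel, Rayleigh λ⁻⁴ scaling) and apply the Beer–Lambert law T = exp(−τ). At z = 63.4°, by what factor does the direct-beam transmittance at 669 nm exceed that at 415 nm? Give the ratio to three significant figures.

1.77

Airmass: sec 63.4° = 2.2333.
τ(669 nm) = 0.143 × (500/669)⁴ × 2.2333 = 0.143 × 0.3120 × 2.2333 = 0.0996.
τ(415 nm) = 0.143 × (500/415)⁴ × 2.2333 = 0.143 × 2.1071 × 2.2333 = 0.6729.
T(669)/T(415) = exp(τ_B − τ_A) = exp(0.5733) = 1.7741.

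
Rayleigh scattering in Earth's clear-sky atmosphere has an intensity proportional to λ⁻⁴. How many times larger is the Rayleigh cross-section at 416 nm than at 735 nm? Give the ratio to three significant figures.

Rayleigh scattering ∝ λ⁻⁴, so the ratio of coefficients is the inverse fourth power of the wavelength ratio.
σ(416)/σ(735) = (735/416)⁴ = (1.7668)⁴ = 9.745.

9.74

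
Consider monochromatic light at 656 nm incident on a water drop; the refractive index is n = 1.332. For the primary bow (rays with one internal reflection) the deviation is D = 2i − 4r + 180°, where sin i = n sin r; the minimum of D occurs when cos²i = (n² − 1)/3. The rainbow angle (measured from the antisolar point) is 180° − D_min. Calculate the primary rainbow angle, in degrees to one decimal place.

42.2°

cos²i = (1.77422 − 1)/3 = 0.25807; i = arccos(0.50801) = 59.469°.
sin r = sin 59.469°/1.332 = 0.64666; r = 40.290°.
D_min = 2·59.469° − 4·40.290° + 180° = 137.776°.
Rainbow angle = 180° − D_min = 42.224°.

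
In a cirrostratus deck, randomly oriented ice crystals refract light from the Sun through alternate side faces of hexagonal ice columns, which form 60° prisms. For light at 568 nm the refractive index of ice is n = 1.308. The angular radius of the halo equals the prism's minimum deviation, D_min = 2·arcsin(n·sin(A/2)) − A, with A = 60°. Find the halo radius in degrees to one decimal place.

n·sin(A/2) = 1.308 × sin 30° = 1.308 × 0.5000 = 0.6540.
D_min = 2·arcsin(0.6540) − 60° = 2 × 40.844° − 60° = 21.688°.

21.7°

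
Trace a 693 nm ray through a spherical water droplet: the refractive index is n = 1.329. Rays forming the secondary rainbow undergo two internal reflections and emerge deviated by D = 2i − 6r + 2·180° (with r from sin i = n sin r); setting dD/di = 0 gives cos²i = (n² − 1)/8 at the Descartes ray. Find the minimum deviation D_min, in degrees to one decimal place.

229.8°

cos²i = (1.76624 − 1)/8 = 0.09578; i = arccos(0.30948) = 71.972°.
sin r = sin 71.972°/1.329 = 0.71550; r = 45.685°.
D_min = 2·71.972° − 6·45.685° + 360° = 229.837°.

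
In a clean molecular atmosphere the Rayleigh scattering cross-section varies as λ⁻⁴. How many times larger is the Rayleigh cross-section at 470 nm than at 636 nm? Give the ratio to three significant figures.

3.35

Rayleigh scattering ∝ λ⁻⁴, so the ratio of coefficients is the inverse fourth power of the wavelength ratio.
σ(470)/σ(636) = (636/470)⁴ = (1.3532)⁴ = 3.353.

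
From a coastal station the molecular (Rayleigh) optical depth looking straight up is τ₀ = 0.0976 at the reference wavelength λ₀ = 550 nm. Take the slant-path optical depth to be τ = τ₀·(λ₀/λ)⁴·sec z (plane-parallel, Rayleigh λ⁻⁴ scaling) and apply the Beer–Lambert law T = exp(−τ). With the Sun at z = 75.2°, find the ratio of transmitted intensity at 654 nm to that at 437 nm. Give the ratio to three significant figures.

2.15

Airmass: sec 75.2° = 3.9147.
τ(654 nm) = 0.0976 × (550/654)⁴ × 3.9147 = 0.0976 × 0.5002 × 3.9147 = 0.1911.
τ(437 nm) = 0.0976 × (550/437)⁴ × 3.9147 = 0.0976 × 2.5091 × 3.9147 = 0.9587.
T(654)/T(437) = exp(τ_B − τ_A) = exp(0.7676) = 2.1545.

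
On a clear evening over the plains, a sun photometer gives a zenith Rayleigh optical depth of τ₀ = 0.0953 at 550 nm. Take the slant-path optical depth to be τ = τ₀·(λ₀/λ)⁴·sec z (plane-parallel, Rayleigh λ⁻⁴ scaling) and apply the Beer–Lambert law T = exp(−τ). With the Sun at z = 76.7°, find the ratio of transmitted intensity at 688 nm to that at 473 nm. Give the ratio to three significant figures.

Airmass: sec 76.7° = 4.3469.
τ(688 nm) = 0.0953 × (550/688)⁴ × 4.3469 = 0.0953 × 0.4084 × 4.3469 = 0.1692.
τ(473 nm) = 0.0953 × (550/473)⁴ × 4.3469 = 0.0953 × 1.8281 × 4.3469 = 0.7573.
T(688)/T(473) = exp(τ_B − τ_A) = exp(0.5881) = 1.8006.

1.80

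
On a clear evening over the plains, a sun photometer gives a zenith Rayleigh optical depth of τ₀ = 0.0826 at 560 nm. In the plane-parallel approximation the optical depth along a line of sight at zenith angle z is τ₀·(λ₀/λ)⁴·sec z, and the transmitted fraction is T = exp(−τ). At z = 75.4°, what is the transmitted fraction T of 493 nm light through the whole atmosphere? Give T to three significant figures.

0.580

sec 75.4° = 3.9672.
τ = 0.0826 × (560/493)⁴ × 3.9672 = 0.0826 × 1.6648 × 3.9672 = 0.5455.
T = exp(−0.5455) = 0.5795.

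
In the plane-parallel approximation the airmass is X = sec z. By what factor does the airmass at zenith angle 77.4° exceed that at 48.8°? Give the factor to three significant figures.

X(77.4°)/X(48.8°) = sec 77.4° / sec 48.8° = cos 48.8° / cos 77.4° = 0.6587/0.2181 = 3.0195.

3.02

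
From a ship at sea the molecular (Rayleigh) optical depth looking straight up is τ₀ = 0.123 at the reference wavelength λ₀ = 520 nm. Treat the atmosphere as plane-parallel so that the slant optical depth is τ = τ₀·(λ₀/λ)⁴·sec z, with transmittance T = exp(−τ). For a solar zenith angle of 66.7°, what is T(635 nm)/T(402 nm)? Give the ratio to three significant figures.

Airmass: sec 66.7° = 2.5282.
τ(635 nm) = 0.123 × (520/635)⁴ × 2.5282 = 0.123 × 0.4497 × 2.5282 = 0.1398.
τ(402 nm) = 0.123 × (520/402)⁴ × 2.5282 = 0.123 × 2.7997 × 2.5282 = 0.8706.
T(635)/T(402) = exp(τ_B − τ_A) = exp(0.7308) = 2.0767.

2.08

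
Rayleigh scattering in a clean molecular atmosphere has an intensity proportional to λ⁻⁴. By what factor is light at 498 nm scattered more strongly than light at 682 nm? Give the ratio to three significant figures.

3.52

Rayleigh scattering ∝ λ⁻⁴, so the ratio of coefficients is the inverse fourth power of the wavelength ratio.
σ(498)/σ(682) = (682/498)⁴ = (1.3695)⁴ = 3.517.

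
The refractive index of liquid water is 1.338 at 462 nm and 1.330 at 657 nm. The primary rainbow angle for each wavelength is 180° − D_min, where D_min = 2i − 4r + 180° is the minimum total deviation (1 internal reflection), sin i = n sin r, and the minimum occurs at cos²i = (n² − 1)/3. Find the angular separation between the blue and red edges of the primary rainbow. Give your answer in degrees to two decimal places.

At 462 nm (n = 1.338): cos²i = 0.26341 → i = 59.120°, r = 39.899°, D_min = 138.643°, rainbow angle = 41.357°.
At 657 nm (n = 1.330): cos²i = 0.25630 → i = 59.585°, r = 40.422°, D_min = 137.484°, rainbow angle = 42.516°.
Angular width = |41.357° − 42.516°| = 1.160°.

1.16°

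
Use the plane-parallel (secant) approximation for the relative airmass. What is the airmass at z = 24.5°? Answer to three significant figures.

X = sec z = 1/cos 24.5° = 1/0.9100 = 1.0989.

1.10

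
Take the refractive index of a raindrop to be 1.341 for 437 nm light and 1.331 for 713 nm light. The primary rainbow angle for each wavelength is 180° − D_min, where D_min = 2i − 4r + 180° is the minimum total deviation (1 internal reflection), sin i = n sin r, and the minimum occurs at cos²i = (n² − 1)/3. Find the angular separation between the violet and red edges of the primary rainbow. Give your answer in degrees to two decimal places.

1.44°

At 437 nm (n = 1.341): cos²i = 0.26609 → i = 58.946°, r = 39.705°, D_min = 139.071°, rainbow angle = 40.929°.
At 713 nm (n = 1.331): cos²i = 0.25719 → i = 59.527°, r = 40.356°, D_min = 137.630°, rainbow angle = 42.370°.
Angular width = |40.929° − 42.370°| = 1.441°.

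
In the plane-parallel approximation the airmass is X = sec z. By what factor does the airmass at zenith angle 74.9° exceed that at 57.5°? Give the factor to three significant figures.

X(74.9°)/X(57.5°) = sec 74.9° / sec 57.5° = cos 57.5° / cos 74.9° = 0.5373/0.2605 = 2.0625.

2.06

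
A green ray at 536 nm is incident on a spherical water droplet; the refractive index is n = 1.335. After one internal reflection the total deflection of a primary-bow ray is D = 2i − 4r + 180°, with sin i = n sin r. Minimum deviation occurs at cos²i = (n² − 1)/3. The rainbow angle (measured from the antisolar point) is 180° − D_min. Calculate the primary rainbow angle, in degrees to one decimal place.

cos²i = (1.78222 − 1)/3 = 0.26074; i = arccos(0.51063) = 59.294°.
sin r = sin 59.294°/1.335 = 0.64405; r = 40.094°.
D_min = 2·59.294° − 4·40.094° + 180° = 138.212°.
Rainbow angle = 180° − D_min = 41.788°.

41.8°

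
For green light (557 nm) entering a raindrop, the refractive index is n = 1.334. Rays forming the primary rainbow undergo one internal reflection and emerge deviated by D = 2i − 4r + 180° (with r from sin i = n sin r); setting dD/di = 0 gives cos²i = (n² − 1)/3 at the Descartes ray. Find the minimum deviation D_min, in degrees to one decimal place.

cos²i = (1.77956 − 1)/3 = 0.25985; i = arccos(0.50976) = 59.352°.
sin r = sin 59.352°/1.334 = 0.64492; r = 40.159°.
D_min = 2·59.352° − 4·40.159° + 180° = 138.067°.

138.1°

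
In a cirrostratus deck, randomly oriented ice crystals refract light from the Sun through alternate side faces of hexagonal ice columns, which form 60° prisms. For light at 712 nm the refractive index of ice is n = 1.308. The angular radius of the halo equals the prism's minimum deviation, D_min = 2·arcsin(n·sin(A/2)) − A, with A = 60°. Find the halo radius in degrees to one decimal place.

n·sin(A/2) = 1.308 × sin 30° = 1.308 × 0.5000 = 0.6540.
D_min = 2·arcsin(0.6540) − 60° = 2 × 40.844° − 60° = 21.688°.

21.7°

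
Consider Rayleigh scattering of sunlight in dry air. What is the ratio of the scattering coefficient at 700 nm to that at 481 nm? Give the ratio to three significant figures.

Rayleigh scattering ∝ λ⁻⁴, so the ratio of coefficients is the inverse fourth power of the wavelength ratio.
σ(700)/σ(481) = (481/700)⁴ = (0.6871)⁴ = 0.2229.

0.223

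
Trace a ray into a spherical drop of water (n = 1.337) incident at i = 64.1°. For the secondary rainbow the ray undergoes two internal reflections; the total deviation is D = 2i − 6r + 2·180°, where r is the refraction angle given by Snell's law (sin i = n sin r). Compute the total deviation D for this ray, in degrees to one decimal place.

234.5°

sin r = sin 64.1° / 1.337 = 0.8996/1.337 = 0.6728; r = 42.28°.
D = 2·64.1° − 6·42.28° + 2·180° = 128.20° − 253.71° + 360° = 234.49°.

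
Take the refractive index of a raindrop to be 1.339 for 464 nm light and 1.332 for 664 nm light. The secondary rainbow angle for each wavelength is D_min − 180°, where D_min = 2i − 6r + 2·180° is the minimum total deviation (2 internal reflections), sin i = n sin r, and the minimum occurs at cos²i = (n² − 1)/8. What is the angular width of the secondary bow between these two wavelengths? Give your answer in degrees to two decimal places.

At 464 nm (n = 1.339): cos²i = 0.09912 → i = 71.650°, r = 45.141°, D_min = 232.451°, rainbow angle = 52.451°.
At 664 nm (n = 1.332): cos²i = 0.09678 → i = 71.875°, r = 45.520°, D_min = 230.628°, rainbow angle = 50.628°.
Angular width = |52.451° − 50.628°| = 1.823°.

1.82°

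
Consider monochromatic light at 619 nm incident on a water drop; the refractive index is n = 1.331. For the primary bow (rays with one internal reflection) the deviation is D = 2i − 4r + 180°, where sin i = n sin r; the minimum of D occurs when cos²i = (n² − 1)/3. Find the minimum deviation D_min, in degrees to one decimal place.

137.6°

cos²i = (1.77156 − 1)/3 = 0.25719; i = arccos(0.50714) = 59.527°.
sin r = sin 59.527°/1.331 = 0.64753; r = 40.356°.
D_min = 2·59.527° − 4·40.356° + 180° = 137.630°.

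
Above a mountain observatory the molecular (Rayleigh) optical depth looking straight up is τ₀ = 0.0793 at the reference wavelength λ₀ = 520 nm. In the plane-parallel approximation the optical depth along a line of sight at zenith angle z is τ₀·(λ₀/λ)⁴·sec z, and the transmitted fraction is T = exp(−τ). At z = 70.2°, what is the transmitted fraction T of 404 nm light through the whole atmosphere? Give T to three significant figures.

sec 70.2° = 2.9521.
τ = 0.0793 × (520/404)⁴ × 2.9521 = 0.0793 × 2.7447 × 2.9521 = 0.6425.
T = exp(−0.6425) = 0.5260.

0.526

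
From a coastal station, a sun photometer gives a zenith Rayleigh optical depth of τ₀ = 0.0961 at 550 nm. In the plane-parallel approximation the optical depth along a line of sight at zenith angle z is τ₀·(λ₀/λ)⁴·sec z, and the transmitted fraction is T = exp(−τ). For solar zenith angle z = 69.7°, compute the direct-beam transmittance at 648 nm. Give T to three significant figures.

0.866

sec 69.7° = 2.8824.
τ = 0.0961 × (550/648)⁴ × 2.8824 = 0.0961 × 0.5190 × 2.8824 = 0.1438.
T = exp(−0.1438) = 0.8661.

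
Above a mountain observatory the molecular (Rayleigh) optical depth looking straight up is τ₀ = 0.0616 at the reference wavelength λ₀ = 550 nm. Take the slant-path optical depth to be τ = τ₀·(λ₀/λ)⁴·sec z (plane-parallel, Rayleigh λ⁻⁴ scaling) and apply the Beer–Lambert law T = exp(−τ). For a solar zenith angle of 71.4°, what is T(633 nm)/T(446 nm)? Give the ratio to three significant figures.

1.40

Airmass: sec 71.4° = 3.1352.
τ(633 nm) = 0.0616 × (550/633)⁴ × 3.1352 = 0.0616 × 0.5699 × 3.1352 = 0.1101.
τ(446 nm) = 0.0616 × (550/446)⁴ × 3.1352 = 0.0616 × 2.3127 × 3.1352 = 0.4466.
T(633)/T(446) = exp(τ_B − τ_A) = exp(0.3366) = 1.4001.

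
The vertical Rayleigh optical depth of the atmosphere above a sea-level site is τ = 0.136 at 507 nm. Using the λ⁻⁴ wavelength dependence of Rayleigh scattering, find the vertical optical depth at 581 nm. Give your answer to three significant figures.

0.0789

τ(581 nm) = τ(507 nm) × (507/581)⁴ = 0.136 × (0.8726)⁴ = 0.136 × 0.5799 = 0.0789.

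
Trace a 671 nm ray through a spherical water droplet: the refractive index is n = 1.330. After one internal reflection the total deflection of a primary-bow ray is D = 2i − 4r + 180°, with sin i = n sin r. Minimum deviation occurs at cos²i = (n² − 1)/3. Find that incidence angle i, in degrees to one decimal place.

cos²i = (1.330² − 1)/3 = (1.76890 − 1)/3 = 0.25630.
cos i = 0.50626, so i = 59.585°.

59.6°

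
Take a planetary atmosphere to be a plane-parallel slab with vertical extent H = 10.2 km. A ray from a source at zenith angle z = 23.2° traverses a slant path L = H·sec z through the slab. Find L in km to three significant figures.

11.1 km

sec z = 1/cos 23.2° = 1.0880.
L = 10.2 × 1.0880 = 11.097 km.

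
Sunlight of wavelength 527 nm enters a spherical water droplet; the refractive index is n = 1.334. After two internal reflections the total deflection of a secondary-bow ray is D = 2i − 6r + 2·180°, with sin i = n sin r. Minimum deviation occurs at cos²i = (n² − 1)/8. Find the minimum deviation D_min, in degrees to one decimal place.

231.2°

cos²i = (1.77956 − 1)/8 = 0.09744; i = arccos(0.31216) = 71.810°.
sin r = sin 71.810°/1.334 = 0.71217; r = 45.411°.
D_min = 2·71.810° − 6·45.411° + 360° = 231.153°.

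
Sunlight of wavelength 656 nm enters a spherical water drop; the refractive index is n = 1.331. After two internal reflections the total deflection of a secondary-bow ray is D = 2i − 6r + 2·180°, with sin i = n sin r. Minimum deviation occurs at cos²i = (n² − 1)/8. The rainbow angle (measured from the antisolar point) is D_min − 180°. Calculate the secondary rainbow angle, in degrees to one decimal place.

cos²i = (1.77156 − 1)/8 = 0.09645; i = arccos(0.31056) = 71.907°.
sin r = sin 71.907°/1.331 = 0.71417; r = 45.575°.
D_min = 2·71.907° − 6·45.575° + 360° = 230.365°.
Rainbow angle = D_min − 180° = 50.365°.

50.4°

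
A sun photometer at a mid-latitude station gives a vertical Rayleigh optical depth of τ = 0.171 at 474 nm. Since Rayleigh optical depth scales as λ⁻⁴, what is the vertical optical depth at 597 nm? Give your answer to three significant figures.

0.0680

τ(597 nm) = τ(474 nm) × (474/597)⁴ = 0.171 × (0.7940)⁴ = 0.171 × 0.3974 = 0.0680.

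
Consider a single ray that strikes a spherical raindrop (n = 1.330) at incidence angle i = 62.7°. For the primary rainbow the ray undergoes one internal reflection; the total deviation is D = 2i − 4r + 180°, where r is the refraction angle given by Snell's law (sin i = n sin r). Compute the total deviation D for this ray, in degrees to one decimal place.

137.7°

sin r = sin 62.7° / 1.330 = 0.8886/1.330 = 0.6681; r = 41.92°.
D = 2·62.7° − 4·41.92° + 180° = 125.40° − 167.69° + 180° = 137.71°.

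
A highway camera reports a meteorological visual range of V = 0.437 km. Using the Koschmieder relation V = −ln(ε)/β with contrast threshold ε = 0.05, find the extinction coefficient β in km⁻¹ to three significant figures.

6.86 km⁻¹

β = −ln(0.05) / V = 2.996 / 0.437 = 6.8552 km⁻¹.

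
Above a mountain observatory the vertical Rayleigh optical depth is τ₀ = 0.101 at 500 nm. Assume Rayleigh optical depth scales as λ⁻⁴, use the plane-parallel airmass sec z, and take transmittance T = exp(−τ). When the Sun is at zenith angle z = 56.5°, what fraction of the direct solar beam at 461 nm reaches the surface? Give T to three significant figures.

0.776

sec 56.5° = 1.8118.
τ = 0.101 × (500/461)⁴ × 1.8118 = 0.101 × 1.3838 × 1.8118 = 0.2532.
T = exp(−0.2532) = 0.7763.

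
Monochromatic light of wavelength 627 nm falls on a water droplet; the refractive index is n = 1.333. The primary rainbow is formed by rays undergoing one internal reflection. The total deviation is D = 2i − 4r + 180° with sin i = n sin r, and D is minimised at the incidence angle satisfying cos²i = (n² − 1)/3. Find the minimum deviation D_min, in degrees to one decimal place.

137.9°

cos²i = (1.77689 − 1)/3 = 0.25896; i = arccos(0.50888) = 59.410°.
sin r = sin 59.410°/1.333 = 0.64579; r = 40.225°.
D_min = 2·59.410° − 4·40.225° + 180° = 137.922°.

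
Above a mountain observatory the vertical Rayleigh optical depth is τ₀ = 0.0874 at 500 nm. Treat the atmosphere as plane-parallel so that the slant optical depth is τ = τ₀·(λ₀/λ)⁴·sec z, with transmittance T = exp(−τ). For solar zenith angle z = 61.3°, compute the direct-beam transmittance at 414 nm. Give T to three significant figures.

0.679

sec 61.3° = 2.0824.
τ = 0.0874 × (500/414)⁴ × 2.0824 = 0.0874 × 2.1275 × 2.0824 = 0.3872.
T = exp(−0.3872) = 0.6789.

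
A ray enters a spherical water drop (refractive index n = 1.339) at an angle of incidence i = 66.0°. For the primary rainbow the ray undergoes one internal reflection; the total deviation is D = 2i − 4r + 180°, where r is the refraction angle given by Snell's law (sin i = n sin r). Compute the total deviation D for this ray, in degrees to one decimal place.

sin r = sin 66.0° / 1.339 = 0.9135/1.339 = 0.6823; r = 43.02°.
D = 2·66.0° − 4·43.02° + 180° = 132.00° − 172.08° + 180° = 139.92°.

139.9°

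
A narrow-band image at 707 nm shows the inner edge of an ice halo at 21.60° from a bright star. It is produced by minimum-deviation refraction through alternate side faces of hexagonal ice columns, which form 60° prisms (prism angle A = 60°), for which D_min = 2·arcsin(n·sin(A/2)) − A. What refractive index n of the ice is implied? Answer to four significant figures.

Rearranging: n = sin((D_min + A)/2) / sin(A/2).
(D_min + A)/2 = (21.60° + 60°)/2 = 40.800°.
n = sin 40.800° / sin 30° = 0.6534 / 0.5000 = 1.3068.

1.307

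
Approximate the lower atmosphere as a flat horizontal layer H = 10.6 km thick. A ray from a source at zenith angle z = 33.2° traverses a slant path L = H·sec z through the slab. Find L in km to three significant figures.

12.7 km

sec z = 1/cos 33.2° = 1.1951.
L = 10.6 × 1.1951 = 12.668 km.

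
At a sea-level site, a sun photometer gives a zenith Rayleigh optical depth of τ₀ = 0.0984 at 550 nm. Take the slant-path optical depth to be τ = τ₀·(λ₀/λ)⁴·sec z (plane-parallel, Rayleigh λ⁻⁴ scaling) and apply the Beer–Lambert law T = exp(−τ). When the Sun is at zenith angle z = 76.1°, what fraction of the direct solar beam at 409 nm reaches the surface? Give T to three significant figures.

sec 76.1° = 4.1627.
τ = 0.0984 × (550/409)⁴ × 4.1627 = 0.0984 × 3.2701 × 4.1627 = 1.3395.
T = exp(−1.3395) = 0.2620.

0.262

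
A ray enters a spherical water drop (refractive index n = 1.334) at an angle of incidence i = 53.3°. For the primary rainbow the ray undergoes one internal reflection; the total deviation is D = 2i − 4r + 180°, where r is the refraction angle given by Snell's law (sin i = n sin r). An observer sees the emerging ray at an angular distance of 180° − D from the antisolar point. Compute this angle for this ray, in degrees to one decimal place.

41.2°

sin r = sin 53.3° / 1.334 = 0.8018/1.334 = 0.6010; r = 36.94°.
D = 2·53.3° − 4·36.94° + 180° = 106.60° − 147.78° + 180° = 138.82°.
Angle from antisolar point = 180° − D = 41.18°.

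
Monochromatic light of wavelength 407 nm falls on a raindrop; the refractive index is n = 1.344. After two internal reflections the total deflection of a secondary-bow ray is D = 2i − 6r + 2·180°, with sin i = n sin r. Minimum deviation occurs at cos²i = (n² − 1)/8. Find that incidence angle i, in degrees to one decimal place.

cos²i = (1.344² − 1)/8 = (1.80634 − 1)/8 = 0.10079.
cos i = 0.31748, so i = 71.490°.

71.5°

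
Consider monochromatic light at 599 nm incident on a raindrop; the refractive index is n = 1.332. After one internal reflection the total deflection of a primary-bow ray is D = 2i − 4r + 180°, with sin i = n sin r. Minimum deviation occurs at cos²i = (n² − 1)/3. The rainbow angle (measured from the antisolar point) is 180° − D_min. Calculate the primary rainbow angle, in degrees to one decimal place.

cos²i = (1.77422 − 1)/3 = 0.25807; i = arccos(0.50801) = 59.469°.
sin r = sin 59.469°/1.332 = 0.64666; r = 40.290°.
D_min = 2·59.469° − 4·40.290° + 180° = 137.776°.
Rainbow angle = 180° − D_min = 42.224°.

42.2°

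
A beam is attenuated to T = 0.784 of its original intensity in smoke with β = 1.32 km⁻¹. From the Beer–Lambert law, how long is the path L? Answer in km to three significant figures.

0.184 km

Beer–Lambert: T = exp(−βL) ⇒ L = −ln(T)/β = −ln(0.784)/1.32 = 0.2433/1.32 = 0.1844 km.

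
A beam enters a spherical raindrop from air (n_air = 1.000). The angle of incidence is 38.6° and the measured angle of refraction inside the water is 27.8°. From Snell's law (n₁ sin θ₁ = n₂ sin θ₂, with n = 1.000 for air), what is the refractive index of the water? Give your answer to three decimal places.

1.338

n = sin θ_i / sin θ_r = sin 38.6° / sin 27.8° = 0.6239 / 0.4664 = 1.3377.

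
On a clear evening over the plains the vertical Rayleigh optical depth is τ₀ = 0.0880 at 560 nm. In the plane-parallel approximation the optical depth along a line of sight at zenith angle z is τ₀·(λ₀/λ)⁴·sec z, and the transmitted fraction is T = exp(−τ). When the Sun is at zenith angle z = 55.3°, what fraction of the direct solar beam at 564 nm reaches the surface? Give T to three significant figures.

0.860

sec 55.3° = 1.7566.
τ = 0.0880 × (560/564)⁴ × 1.7566 = 0.0880 × 0.9719 × 1.7566 = 0.1502.
T = exp(−0.1502) = 0.8605.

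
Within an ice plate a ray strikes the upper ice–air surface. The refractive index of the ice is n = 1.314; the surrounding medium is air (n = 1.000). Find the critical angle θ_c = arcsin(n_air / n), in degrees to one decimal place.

49.6°

sin θ_c = n_air / n = 1.000 / 1.314 = 0.7610.
θ_c = arcsin(0.7610) = 49.56°.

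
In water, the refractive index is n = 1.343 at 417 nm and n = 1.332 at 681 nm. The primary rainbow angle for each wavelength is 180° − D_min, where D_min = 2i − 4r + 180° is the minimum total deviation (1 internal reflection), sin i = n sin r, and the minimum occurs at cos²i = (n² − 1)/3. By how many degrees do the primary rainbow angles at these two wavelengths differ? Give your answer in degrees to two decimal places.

1.58°

At 417 nm (n = 1.343): cos²i = 0.26788 → i = 58.830°, r = 39.577°, D_min = 139.354°, rainbow angle = 40.646°.
At 681 nm (n = 1.332): cos²i = 0.25807 → i = 59.469°, r = 40.290°, D_min = 137.776°, rainbow angle = 42.224°.
Angular width = |40.646° − 42.224°| = 1.578°.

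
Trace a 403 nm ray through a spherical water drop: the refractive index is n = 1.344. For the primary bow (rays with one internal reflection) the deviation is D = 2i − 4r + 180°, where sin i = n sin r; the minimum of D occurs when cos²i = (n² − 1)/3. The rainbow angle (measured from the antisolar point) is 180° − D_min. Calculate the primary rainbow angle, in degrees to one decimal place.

cos²i = (1.80634 − 1)/3 = 0.26878; i = arccos(0.51844) = 58.772°.
sin r = sin 58.772°/1.344 = 0.63625; r = 39.512°.
D_min = 2·58.772° − 4·39.512° + 180° = 139.495°.
Rainbow angle = 180° − D_min = 40.505°.

40.5°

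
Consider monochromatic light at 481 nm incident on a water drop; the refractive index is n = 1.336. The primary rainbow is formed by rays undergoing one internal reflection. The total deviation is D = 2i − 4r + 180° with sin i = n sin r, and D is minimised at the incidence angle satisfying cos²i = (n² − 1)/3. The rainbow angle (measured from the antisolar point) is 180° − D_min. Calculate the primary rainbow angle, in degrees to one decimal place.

41.6°

cos²i = (1.78490 − 1)/3 = 0.26163; i = arccos(0.51150) = 59.236°.
sin r = sin 59.236°/1.336 = 0.64318; r = 40.029°.
D_min = 2·59.236° − 4·40.029° + 180° = 138.356°.
Rainbow angle = 180° − D_min = 41.644°.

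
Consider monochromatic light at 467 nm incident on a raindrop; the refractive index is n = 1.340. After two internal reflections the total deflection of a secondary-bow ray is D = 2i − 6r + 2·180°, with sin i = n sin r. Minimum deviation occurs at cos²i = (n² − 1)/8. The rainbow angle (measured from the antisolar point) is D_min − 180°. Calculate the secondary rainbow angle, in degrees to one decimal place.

52.7°

cos²i = (1.79560 − 1)/8 = 0.09945; i = arccos(0.31536) = 71.618°.
sin r = sin 71.618°/1.340 = 0.70819; r = 45.088°.
D_min = 2·71.618° − 6·45.088° + 360° = 232.709°.
Rainbow angle = D_min − 180° = 52.709°.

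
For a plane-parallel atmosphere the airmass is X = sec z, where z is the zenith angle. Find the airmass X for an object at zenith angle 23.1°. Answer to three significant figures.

1.09

X = sec z = 1/cos 23.1° = 1/0.9198 = 1.0872.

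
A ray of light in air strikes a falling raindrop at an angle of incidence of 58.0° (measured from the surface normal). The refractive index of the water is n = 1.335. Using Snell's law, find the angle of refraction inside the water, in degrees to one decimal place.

39.4°

Snell: sin θ_r = sin θ_i / n = sin 58.0° / 1.335 = 0.8480 / 1.335 = 0.6352.
θ_r = arcsin(0.6352) = 39.44°.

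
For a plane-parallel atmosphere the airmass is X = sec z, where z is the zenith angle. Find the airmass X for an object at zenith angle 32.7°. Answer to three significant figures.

1.19

X = sec z = 1/cos 32.7° = 1/0.8415 = 1.1883.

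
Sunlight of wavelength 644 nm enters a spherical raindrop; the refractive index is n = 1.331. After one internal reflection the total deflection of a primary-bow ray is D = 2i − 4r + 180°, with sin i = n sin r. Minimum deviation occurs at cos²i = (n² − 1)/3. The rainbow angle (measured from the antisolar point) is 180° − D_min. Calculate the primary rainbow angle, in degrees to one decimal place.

cos²i = (1.77156 − 1)/3 = 0.25719; i = arccos(0.50714) = 59.527°.
sin r = sin 59.527°/1.331 = 0.64753; r = 40.356°.
D_min = 2·59.527° − 4·40.356° + 180° = 137.630°.
Rainbow angle = 180° − D_min = 42.370°.

42.4°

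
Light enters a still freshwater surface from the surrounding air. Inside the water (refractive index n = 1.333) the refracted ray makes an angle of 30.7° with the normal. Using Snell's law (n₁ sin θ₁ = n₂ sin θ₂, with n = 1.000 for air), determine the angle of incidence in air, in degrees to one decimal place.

Snell: sin θ_i = n · sin θ_r = 1.333 × sin 30.7° = 1.333 × 0.5105 = 0.6806.
θ_i = arcsin(0.6806) = 42.89°.

42.9°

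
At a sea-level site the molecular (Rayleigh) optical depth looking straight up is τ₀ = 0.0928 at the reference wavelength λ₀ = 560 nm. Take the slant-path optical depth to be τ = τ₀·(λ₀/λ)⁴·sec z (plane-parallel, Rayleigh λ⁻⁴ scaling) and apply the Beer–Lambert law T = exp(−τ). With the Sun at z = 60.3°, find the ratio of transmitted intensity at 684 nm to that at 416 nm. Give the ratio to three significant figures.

1.70

Airmass: sec 60.3° = 2.0183.
τ(684 nm) = 0.0928 × (560/684)⁴ × 2.0183 = 0.0928 × 0.4493 × 2.0183 = 0.0842.
τ(416 nm) = 0.0928 × (560/416)⁴ × 2.0183 = 0.0928 × 3.2838 × 2.0183 = 0.6151.
T(684)/T(416) = exp(τ_B − τ_A) = exp(0.5309) = 1.7005.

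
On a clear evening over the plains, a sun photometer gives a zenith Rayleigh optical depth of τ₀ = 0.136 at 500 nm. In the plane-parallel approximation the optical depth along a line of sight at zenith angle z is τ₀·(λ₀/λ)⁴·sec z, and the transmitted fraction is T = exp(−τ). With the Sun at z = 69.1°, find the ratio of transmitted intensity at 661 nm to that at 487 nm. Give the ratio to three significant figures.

Airmass: sec 69.1° = 2.8032.
τ(661 nm) = 0.136 × (500/661)⁴ × 2.8032 = 0.136 × 0.3274 × 2.8032 = 0.1248.
τ(487 nm) = 0.136 × (500/487)⁴ × 2.8032 = 0.136 × 1.1111 × 2.8032 = 0.4236.
T(661)/T(487) = exp(τ_B − τ_A) = exp(0.2988) = 1.3482.

1.35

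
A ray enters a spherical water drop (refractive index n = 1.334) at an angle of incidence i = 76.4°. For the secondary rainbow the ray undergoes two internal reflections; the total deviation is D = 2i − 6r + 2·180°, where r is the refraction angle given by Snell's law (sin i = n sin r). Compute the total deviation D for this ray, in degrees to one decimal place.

sin r = sin 76.4° / 1.334 = 0.9720/1.334 = 0.7286; r = 46.77°.
D = 2·76.4° − 6·46.77° + 2·180° = 152.80° − 280.62° + 360° = 232.18°.

232.2°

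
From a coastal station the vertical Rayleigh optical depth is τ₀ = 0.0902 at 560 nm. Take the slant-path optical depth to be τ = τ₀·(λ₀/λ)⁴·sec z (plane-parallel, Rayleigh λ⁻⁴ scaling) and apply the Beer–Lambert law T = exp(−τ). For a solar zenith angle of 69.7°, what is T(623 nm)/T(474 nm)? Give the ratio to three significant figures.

1.40

Airmass: sec 69.7° = 2.8824.
τ(623 nm) = 0.0902 × (560/623)⁴ × 2.8824 = 0.0902 × 0.6528 × 2.8824 = 0.1697.
τ(474 nm) = 0.0902 × (560/474)⁴ × 2.8824 = 0.0902 × 1.9482 × 2.8824 = 0.5065.
T(623)/T(474) = exp(τ_B − τ_A) = exp(0.3368) = 1.4004.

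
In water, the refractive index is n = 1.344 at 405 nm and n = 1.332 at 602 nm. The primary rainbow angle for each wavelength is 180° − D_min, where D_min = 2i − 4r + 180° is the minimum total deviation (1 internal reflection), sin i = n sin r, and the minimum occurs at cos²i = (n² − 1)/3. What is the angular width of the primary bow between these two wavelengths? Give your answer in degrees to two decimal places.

1.72°

At 405 nm (n = 1.344): cos²i = 0.26878 → i = 58.772°, r = 39.512°, D_min = 139.495°, rainbow angle = 40.505°.
At 602 nm (n = 1.332): cos²i = 0.25807 → i = 59.469°, r = 40.290°, D_min = 137.776°, rainbow angle = 42.224°.
Angular width = |40.505° − 42.224°| = 1.719°.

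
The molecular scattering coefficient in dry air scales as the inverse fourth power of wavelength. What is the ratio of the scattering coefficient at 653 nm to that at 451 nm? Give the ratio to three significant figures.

Rayleigh scattering ∝ λ⁻⁴, so the ratio of coefficients is the inverse fourth power of the wavelength ratio.
σ(653)/σ(451) = (451/653)⁴ = (0.6907)⁴ = 0.2275.

0.228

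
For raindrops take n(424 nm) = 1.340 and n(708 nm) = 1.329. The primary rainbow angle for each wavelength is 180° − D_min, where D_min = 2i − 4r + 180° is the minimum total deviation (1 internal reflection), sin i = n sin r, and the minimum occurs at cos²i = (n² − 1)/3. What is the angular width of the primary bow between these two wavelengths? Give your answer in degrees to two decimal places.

1.59°

At 424 nm (n = 1.340): cos²i = 0.26520 → i = 59.004°, r = 39.770°, D_min = 138.929°, rainbow angle = 41.071°.
At 708 nm (n = 1.329): cos²i = 0.25541 → i = 59.643°, r = 40.487°, D_min = 137.337°, rainbow angle = 42.663°.
Angular width = |41.071° − 42.663°| = 1.592°.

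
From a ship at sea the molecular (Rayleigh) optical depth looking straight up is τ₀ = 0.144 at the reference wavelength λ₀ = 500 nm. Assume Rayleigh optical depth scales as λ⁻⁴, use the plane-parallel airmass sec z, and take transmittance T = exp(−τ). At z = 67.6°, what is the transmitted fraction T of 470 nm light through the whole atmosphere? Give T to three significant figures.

0.616

sec 67.6° = 2.6242.
τ = 0.144 × (500/470)⁴ × 2.6242 = 0.144 × 1.2808 × 2.6242 = 0.4840.
T = exp(−0.4840) = 0.6163.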